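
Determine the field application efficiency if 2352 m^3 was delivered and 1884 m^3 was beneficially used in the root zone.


Ea = V_root / V_field * 100 = 1884 / 2352 * 100 = 80.1020%

80.1020 %


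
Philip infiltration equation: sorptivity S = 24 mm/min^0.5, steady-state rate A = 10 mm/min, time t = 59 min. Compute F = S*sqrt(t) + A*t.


F = S*sqrt(t) + A*t
F = 24*sqrt(59) + 10*59
F = 24*7.681146 + 590

774.3475 mm


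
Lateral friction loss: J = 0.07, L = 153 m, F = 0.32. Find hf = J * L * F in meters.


hf = J * L * F = 0.07 * 153 * 0.32 = 3.4272 m

3.4272 m


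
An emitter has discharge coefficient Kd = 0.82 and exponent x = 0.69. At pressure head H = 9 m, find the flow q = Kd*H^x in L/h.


q = Kd * H^x = 0.82 * 9^0.69 = 0.82 * 4.554360

3.7346 L/h


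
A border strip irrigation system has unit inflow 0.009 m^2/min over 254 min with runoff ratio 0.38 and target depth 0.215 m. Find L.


L = q*t/((1+r)*Z)
L = 0.009*254/((1+0.38)*0.215)
L = 2.286/0.2967

7.7048 m


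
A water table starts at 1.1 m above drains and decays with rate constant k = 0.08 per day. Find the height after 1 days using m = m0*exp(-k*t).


m = m0 * exp(-k*t)
m = 1.1 * exp(-0.08 * 1)
m = 1.1 * exp(-0.0800)

1.0154 m


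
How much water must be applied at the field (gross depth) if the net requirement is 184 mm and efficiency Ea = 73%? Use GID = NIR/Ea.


Ea = 73% = 0.73
GID = NIR / Ea = 184 / 0.73 = 252.0548 mm

252.0548 mm


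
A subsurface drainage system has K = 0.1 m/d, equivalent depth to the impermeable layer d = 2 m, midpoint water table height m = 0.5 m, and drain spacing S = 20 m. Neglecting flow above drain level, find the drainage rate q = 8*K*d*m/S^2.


q = 8*K*d*m/S^2
q = 8*0.1*2*0.5/20^2
q = 0.8000 / 400

0.0020 m/d


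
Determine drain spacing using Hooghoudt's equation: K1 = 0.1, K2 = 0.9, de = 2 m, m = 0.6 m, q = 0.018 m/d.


S^2 = 8*K2*de*m/q + 4*K1*m^2/q
S^2 = 8*0.9*2*0.6/0.018 + 4*0.1*0.6^2/0.018
S = sqrt(488.0000)

22.0907 m


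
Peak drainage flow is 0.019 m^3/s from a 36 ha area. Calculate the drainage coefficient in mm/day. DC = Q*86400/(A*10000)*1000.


DC = Q * 86400 / (A * 10000) * 1000
DC = 0.019 * 86400 / (36 * 10000) * 1000
DC = 1641600.0000 / 360000

4.5600 mm/day


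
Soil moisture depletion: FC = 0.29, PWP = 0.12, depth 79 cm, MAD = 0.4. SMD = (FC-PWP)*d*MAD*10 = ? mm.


SMD = (FC - PWP) * d * MAD * 10
SMD = (0.29 - 0.12) * 79 * 0.4 * 10
SMD = 0.1700 * 79 * 0.4 * 10

53.7200 mm


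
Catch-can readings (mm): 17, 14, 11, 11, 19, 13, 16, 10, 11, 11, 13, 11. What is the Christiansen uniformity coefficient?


mean = 13.083333 mm
MAD = 2.277778 mm
CU = (1 - 2.277778/13.083333)*100

82.5902 %


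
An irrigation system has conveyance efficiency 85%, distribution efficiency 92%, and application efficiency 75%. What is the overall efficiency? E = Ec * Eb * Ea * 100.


Ec = 0.85, Eb = 0.92, Ea = 0.75
E = 0.85 * 0.92 * 0.75 * 100 = 58.6500%

58.6500 %


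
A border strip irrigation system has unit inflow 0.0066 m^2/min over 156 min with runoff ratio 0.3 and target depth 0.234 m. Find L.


L = q*t/((1+r)*Z)
L = 0.0066*156/((1+0.3)*0.234)
L = 1.0296/0.3042

3.3846 m


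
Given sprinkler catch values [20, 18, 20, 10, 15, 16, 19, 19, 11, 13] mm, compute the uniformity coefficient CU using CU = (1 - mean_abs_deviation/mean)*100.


mean = 16.100000 mm
MAD = 3.100000 mm
CU = (1 - 3.100000/16.100000)*100

80.7453 %


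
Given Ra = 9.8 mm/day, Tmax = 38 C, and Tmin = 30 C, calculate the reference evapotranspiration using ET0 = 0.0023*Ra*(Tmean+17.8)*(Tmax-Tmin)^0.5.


Tmean = (Tmax + Tmin)/2 = (38 + 30)/2 = 34.0
ET0 = 0.0023 * 9.8 * (34.0 + 17.8) * sqrt(38 - 30)
ET0 = 0.0023 * 9.8 * 51.8 * 2.828427

3.3024 mm/day


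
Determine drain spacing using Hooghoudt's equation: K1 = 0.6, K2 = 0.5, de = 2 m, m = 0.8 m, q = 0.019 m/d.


S^2 = 8*K2*de*m/q + 4*K1*m^2/q
S^2 = 8*0.5*2*0.8/0.019 + 4*0.6*0.8^2/0.019
S = sqrt(417.6842)

20.4373 m


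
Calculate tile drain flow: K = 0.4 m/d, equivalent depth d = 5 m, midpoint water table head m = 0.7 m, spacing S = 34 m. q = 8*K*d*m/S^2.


q = 8*K*d*m/S^2
q = 8*0.4*5*0.7/34^2
q = 11.2000 / 1156

0.0097 m/d


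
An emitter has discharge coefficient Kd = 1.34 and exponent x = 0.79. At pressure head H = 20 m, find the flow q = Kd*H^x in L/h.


q = Kd * H^x = 1.34 * 20^0.79 = 1.34 * 10.661387

14.2863 L/h


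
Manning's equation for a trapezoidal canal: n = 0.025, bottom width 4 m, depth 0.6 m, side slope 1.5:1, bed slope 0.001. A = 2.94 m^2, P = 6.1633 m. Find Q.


R = A/P = 2.94/6.1633 = 0.477017
Q = (1/0.025) * 2.94 * 0.477017^(2/3) * 0.001^0.5

2.2704 m^3/s


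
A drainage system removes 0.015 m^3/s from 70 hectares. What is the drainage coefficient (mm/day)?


DC = Q * 86400 / (A * 10000) * 1000
DC = 0.015 * 86400 / (70 * 10000) * 1000
DC = 1296000.0000 / 700000

1.8514 mm/day


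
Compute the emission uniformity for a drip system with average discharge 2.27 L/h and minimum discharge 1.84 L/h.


EU = (q_min/q_avg)*100 = (1.84/2.27)*100 = 81.0573%

81.0573 %


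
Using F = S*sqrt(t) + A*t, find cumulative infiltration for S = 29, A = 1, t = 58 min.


F = S*sqrt(t) + A*t
F = 29*sqrt(58) + 1*58
F = 29*7.615773 + 58

278.8574 mm


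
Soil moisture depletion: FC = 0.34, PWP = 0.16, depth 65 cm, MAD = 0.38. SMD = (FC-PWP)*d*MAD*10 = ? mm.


SMD = (FC - PWP) * d * MAD * 10
SMD = (0.34 - 0.16) * 65 * 0.38 * 10
SMD = 0.1800 * 65 * 0.38 * 10

44.4600 mm


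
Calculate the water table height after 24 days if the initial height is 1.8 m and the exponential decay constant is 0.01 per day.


m = m0 * exp(-k*t)
m = 1.8 * exp(-0.01 * 24)
m = 1.8 * exp(-0.2400)

1.4159 m


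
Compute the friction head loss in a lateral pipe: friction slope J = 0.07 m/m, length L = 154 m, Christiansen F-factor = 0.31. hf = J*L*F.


hf = J * L * F = 0.07 * 154 * 0.31 = 3.3418 m

3.3418 m


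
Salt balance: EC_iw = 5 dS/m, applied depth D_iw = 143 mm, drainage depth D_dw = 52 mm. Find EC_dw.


EC_dw = EC_iw * D_iw / D_dw
EC_dw = 5 * 143 / 52
EC_dw = 715 / 52

13.7500 dS/m


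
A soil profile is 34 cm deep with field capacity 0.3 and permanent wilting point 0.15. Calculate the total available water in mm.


AWC = (FC - PWP) * d * 10
AWC = (0.3 - 0.15) * 34 * 10
AWC = 0.1500 * 34 * 10

51.0000 mm


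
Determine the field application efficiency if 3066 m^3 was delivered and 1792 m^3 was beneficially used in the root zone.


Ea = V_root / V_field * 100 = 1792 / 3066 * 100 = 58.4475%

58.4475 %


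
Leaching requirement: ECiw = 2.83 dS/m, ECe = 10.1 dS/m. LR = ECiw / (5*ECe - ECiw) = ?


LR = ECiw / (5*ECe - ECiw)
LR = 2.83 / (5*10.1 - 2.83)
LR = 2.83 / 47.6700

0.0594


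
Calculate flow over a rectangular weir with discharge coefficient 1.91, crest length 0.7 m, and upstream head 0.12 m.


Q = C * L * H^(3/2) = 1.91 * 0.7 * 0.12^1.5 = 1.91 * 0.7 * 0.041569

0.0556 m^3/s


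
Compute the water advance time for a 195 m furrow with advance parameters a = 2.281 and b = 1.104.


t = (L/a)^(1/b)
t = (195/2.281)^(1/1.104)
t = 85.488821^(1/1.104)

56.2235 min


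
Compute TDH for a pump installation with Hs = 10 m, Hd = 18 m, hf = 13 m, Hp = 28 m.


TDH = Hs + Hd + hf + Hp = 10 + 18 + 13 + 28 = 69

69 m


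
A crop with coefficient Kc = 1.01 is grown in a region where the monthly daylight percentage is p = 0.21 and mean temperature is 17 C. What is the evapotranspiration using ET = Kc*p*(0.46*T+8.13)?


ET = Kc * p * (0.46*T + 8.13)
ET = 1.01 * 0.21 * (0.46*17 + 8.13)
ET = 1.01 * 0.21 * 15.9500

3.3830 mm/day


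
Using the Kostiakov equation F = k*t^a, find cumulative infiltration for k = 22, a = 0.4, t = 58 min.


F = k * t^a = 22 * 58^0.4
F = 22 * 5.074242

111.6333 mm


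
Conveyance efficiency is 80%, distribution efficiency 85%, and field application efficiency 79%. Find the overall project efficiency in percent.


Ec = 0.8, Eb = 0.85, Ea = 0.79
E = 0.8 * 0.85 * 0.79 * 100 = 53.7200%

53.7200 %


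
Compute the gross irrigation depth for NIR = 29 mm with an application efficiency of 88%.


Ea = 88% = 0.88
GID = NIR / Ea = 29 / 0.88 = 32.9545 mm

32.9545 mm


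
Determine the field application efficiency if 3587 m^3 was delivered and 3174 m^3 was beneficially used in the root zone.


Ea = V_root / V_field * 100 = 3174 / 3587 * 100 = 88.4862%

88.4862 %


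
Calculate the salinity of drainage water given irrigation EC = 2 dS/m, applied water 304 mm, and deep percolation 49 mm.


EC_dw = EC_iw * D_iw / D_dw
EC_dw = 2 * 304 / 49
EC_dw = 608 / 49

12.4082 dS/m


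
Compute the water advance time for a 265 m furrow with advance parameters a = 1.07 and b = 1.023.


t = (L/a)^(1/b)
t = (265/1.07)^(1/1.023)
t = 247.663551^(1/1.023)

218.7969 min


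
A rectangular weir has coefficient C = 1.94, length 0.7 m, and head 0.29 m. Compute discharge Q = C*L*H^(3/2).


Q = C * L * H^(3/2) = 1.94 * 0.7 * 0.29^1.5 = 1.94 * 0.7 * 0.156170

0.2121 m^3/s


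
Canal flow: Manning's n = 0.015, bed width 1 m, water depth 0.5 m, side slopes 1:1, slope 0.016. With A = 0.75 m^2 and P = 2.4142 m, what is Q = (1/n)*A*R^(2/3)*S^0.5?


R = A/P = 0.75/2.4142 = 0.310662
Q = (1/0.015) * 0.75 * 0.310662^(2/3) * 0.016^0.5

2.9011 m^3/s


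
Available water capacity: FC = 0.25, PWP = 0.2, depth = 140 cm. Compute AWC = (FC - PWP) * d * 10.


AWC = (FC - PWP) * d * 10
AWC = (0.25 - 0.2) * 140 * 10
AWC = 0.0500 * 140 * 10

70.0000 mm


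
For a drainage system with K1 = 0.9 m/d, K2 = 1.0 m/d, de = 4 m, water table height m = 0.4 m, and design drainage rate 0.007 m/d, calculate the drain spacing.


S^2 = 8*K2*de*m/q + 4*K1*m^2/q
S^2 = 8*1.0*4*0.4/0.007 + 4*0.9*0.4^2/0.007
S = sqrt(1910.8571)

43.7134 m


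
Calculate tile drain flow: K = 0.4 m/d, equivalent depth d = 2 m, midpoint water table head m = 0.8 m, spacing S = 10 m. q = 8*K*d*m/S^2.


q = 8*K*d*m/S^2
q = 8*0.4*2*0.8/10^2
q = 5.1200 / 100

0.0512 m/d


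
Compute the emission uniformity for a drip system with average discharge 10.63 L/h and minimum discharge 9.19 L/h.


EU = (q_min/q_avg)*100 = (9.19/10.63)*100 = 86.4534%

86.4534 %


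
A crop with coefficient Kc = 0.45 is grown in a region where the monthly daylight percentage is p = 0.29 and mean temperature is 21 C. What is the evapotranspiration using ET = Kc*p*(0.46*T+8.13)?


ET = Kc * p * (0.46*T + 8.13)
ET = 0.45 * 0.29 * (0.46*21 + 8.13)
ET = 0.45 * 0.29 * 17.7900

2.3216 mm/day


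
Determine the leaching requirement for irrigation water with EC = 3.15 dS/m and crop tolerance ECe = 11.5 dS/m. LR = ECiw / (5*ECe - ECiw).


LR = ECiw / (5*ECe - ECiw)
LR = 3.15 / (5*11.5 - 3.15)
LR = 3.15 / 54.3500

0.0580


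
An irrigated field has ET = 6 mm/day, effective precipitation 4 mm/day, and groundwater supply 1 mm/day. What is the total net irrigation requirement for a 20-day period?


Daily deficit = ET - Pe - GW = 6 - 4 - 1 = 1 mm/day
NIR = 1 * 20 = 20 mm

20.0000 mm


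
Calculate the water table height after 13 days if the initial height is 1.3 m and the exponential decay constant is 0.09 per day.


m = m0 * exp(-k*t)
m = 1.3 * exp(-0.09 * 13)
m = 1.3 * exp(-1.1700)

0.4035 m


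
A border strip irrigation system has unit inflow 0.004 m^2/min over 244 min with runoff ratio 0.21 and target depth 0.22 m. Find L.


L = q*t/((1+r)*Z)
L = 0.004*244/((1+0.21)*0.22)
L = 0.976/0.2662

3.6664 m


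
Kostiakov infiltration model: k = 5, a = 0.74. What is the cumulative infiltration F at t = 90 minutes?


F = k * t^a = 5 * 90^0.74
F = 5 * 27.934407

139.6720 mm


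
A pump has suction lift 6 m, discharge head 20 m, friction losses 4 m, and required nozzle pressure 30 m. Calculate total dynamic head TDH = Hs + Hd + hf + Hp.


TDH = Hs + Hd + hf + Hp = 6 + 20 + 4 + 30 = 60

60 m


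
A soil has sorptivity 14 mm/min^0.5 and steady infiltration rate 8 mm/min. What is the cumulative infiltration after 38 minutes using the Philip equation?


F = S*sqrt(t) + A*t
F = 14*sqrt(38) + 8*38
F = 14*6.164414 + 304

390.3018 mm


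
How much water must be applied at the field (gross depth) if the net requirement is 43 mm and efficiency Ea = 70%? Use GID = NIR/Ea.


Ea = 70% = 0.7
GID = NIR / Ea = 43 / 0.7 = 61.4286 mm

61.4286 mm


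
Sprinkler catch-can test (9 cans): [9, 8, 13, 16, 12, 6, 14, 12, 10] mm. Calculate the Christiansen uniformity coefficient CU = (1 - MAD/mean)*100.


mean = 11.111111 mm
MAD = 2.543210 mm
CU = (1 - 2.543210/11.111111)*100

77.1111 %


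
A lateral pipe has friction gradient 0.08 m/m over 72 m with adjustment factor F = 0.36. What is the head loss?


hf = J * L * F = 0.08 * 72 * 0.36 = 2.0736 m

2.0736 m


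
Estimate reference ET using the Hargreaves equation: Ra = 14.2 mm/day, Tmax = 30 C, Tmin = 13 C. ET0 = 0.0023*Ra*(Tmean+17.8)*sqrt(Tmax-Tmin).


Tmean = (Tmax + Tmin)/2 = (30 + 13)/2 = 21.5
ET0 = 0.0023 * 14.2 * (21.5 + 17.8) * sqrt(30 - 13)
ET0 = 0.0023 * 14.2 * 39.3 * 4.123106

5.2922 mm/day


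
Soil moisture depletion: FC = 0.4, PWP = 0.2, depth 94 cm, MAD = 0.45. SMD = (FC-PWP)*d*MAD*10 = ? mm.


SMD = (FC - PWP) * d * MAD * 10
SMD = (0.4 - 0.2) * 94 * 0.45 * 10
SMD = 0.2000 * 94 * 0.45 * 10

84.6000 mm


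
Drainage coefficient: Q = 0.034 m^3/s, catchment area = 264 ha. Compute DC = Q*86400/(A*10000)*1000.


DC = Q * 86400 / (A * 10000) * 1000
DC = 0.034 * 86400 / (264 * 10000) * 1000
DC = 2937600.0000 / 2640000

1.1127 mm/day


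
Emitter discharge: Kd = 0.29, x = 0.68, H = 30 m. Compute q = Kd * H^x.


q = Kd * H^x = 0.29 * 30^0.68 = 0.29 * 10.102816

2.9298 L/h


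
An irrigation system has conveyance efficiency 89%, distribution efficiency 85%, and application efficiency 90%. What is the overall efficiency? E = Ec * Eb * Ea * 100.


Ec = 0.89, Eb = 0.85, Ea = 0.9
E = 0.89 * 0.85 * 0.9 * 100 = 68.0850%

68.0850 %


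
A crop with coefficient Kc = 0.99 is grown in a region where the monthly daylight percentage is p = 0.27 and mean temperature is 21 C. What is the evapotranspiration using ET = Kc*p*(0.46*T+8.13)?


ET = Kc * p * (0.46*T + 8.13)
ET = 0.99 * 0.27 * (0.46*21 + 8.13)
ET = 0.99 * 0.27 * 17.7900

4.7553 mm/day


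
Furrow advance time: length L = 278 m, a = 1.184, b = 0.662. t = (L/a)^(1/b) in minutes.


t = (L/a)^(1/b)
t = (278/1.184)^(1/0.662)
t = 234.797297^(1/0.662)

3811.6006 min


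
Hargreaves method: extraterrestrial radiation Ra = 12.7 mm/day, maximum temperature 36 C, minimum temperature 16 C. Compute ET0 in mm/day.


Tmean = (Tmax + Tmin)/2 = (36 + 16)/2 = 26.0
ET0 = 0.0023 * 12.7 * (26.0 + 17.8) * sqrt(36 - 16)
ET0 = 0.0023 * 12.7 * 43.8 * 4.472136

5.7216 mm/day


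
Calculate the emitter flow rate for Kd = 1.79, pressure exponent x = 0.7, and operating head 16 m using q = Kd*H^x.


q = Kd * H^x = 1.79 * 16^0.7 = 1.79 * 6.964405

12.4663 L/h


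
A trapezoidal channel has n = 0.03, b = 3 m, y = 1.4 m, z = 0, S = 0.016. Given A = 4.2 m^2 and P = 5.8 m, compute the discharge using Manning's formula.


R = A/P = 4.2/5.8 = 0.724138
Q = (1/0.03) * 4.2 * 0.724138^(2/3) * 0.016^0.5

14.2802 m^3/s


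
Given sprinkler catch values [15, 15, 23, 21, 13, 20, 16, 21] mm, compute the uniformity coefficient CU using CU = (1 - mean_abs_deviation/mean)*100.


mean = 18.000000 mm
MAD = 3.250000 mm
CU = (1 - 3.250000/18.000000)*100

81.9444 %


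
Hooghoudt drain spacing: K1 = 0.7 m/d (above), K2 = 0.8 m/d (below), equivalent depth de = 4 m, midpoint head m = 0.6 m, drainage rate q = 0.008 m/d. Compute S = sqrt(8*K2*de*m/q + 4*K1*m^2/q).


S^2 = 8*K2*de*m/q + 4*K1*m^2/q
S^2 = 8*0.8*4*0.6/0.008 + 4*0.7*0.6^2/0.008
S = sqrt(2046.0000)

45.2327 m


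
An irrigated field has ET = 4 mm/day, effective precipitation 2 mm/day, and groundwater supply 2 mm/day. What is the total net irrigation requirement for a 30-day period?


Daily deficit = ET - Pe - GW = 4 - 2 - 2 = 0 mm/day
NIR = 0 * 30 = 0 mm

0 mm


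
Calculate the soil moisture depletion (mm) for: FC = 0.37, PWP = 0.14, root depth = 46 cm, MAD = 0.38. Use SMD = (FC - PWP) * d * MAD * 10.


SMD = (FC - PWP) * d * MAD * 10
SMD = (0.37 - 0.14) * 46 * 0.38 * 10
SMD = 0.2300 * 46 * 0.38 * 10

40.2040 mm


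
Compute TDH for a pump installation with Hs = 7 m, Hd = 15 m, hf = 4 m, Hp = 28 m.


TDH = Hs + Hd + hf + Hp = 7 + 15 + 4 + 28 = 54

54 m


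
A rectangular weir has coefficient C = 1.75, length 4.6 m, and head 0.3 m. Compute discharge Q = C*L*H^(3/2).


Q = C * L * H^(3/2) = 1.75 * 4.6 * 0.3^1.5 = 1.75 * 4.6 * 0.164317

1.3228 m^3/s


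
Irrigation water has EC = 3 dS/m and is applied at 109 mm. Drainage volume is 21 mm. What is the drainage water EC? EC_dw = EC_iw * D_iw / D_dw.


EC_dw = EC_iw * D_iw / D_dw
EC_dw = 3 * 109 / 21
EC_dw = 327 / 21

15.5714 dS/m


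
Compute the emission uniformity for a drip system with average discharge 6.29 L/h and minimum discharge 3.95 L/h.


EU = (q_min/q_avg)*100 = (3.95/6.29)*100 = 62.7981%

62.7981 %


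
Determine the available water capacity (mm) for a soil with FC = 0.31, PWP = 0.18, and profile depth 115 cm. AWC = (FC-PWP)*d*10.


AWC = (FC - PWP) * d * 10
AWC = (0.31 - 0.18) * 115 * 10
AWC = 0.1300 * 115 * 10

149.5000 mm


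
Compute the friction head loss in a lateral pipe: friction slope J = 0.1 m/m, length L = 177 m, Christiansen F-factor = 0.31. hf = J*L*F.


hf = J * L * F = 0.1 * 177 * 0.31 = 5.4870 m

5.4870 m


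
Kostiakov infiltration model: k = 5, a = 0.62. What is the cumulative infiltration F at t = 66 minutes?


F = k * t^a = 5 * 66^0.62
F = 5 * 13.431275

67.1564 mm


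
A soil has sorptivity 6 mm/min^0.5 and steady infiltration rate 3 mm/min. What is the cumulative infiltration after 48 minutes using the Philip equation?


F = S*sqrt(t) + A*t
F = 6*sqrt(48) + 3*48
F = 6*6.928203 + 144

185.5692 mm


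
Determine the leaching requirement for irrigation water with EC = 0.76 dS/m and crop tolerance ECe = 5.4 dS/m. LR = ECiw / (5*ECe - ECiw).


LR = ECiw / (5*ECe - ECiw)
LR = 0.76 / (5*5.4 - 0.76)
LR = 0.76 / 26.2400

0.0290


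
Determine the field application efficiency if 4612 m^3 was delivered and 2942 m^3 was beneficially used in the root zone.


Ea = V_root / V_field * 100 = 2942 / 4612 * 100 = 63.7901%

63.7901 %


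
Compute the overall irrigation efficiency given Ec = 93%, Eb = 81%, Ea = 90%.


Ec = 0.93, Eb = 0.81, Ea = 0.9
E = 0.93 * 0.81 * 0.9 * 100 = 67.7970%

67.7970 %


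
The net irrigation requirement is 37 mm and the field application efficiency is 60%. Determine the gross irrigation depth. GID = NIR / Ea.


Ea = 60% = 0.6
GID = NIR / Ea = 37 / 0.6 = 61.6667 mm

61.6667 mm


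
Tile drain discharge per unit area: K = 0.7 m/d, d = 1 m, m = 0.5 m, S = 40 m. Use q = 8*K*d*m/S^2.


q = 8*K*d*m/S^2
q = 8*0.7*1*0.5/40^2
q = 2.8000 / 1600

0.0017 m/d


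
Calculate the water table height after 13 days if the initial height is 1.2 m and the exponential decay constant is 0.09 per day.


m = m0 * exp(-k*t)
m = 1.2 * exp(-0.09 * 13)
m = 1.2 * exp(-1.1700)

0.3724 m


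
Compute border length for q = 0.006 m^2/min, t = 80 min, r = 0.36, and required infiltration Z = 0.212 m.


L = q*t/((1+r)*Z)
L = 0.006*80/((1+0.36)*0.212)
L = 0.48/0.28832

1.6648 m


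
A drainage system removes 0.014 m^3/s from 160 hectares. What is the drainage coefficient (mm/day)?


DC = Q * 86400 / (A * 10000) * 1000
DC = 0.014 * 86400 / (160 * 10000) * 1000
DC = 1209600.0000 / 1600000

0.7560 mm/day


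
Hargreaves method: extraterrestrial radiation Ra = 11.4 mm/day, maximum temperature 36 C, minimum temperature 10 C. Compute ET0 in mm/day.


Tmean = (Tmax + Tmin)/2 = (36 + 10)/2 = 23.0
ET0 = 0.0023 * 11.4 * (23.0 + 17.8) * sqrt(36 - 10)
ET0 = 0.0023 * 11.4 * 40.8 * 5.099020

5.4548 mm/day


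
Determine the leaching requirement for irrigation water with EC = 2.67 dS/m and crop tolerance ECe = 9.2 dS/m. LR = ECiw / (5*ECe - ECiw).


LR = ECiw / (5*ECe - ECiw)
LR = 2.67 / (5*9.2 - 2.67)
LR = 2.67 / 43.3300

0.0616


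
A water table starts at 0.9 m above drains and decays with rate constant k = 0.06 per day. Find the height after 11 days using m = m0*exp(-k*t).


m = m0 * exp(-k*t)
m = 0.9 * exp(-0.06 * 11)
m = 0.9 * exp(-0.6600)

0.4652 m


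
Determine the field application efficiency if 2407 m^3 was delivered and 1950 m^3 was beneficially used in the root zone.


Ea = V_root / V_field * 100 = 1950 / 2407 * 100 = 81.0137%

81.0137 %


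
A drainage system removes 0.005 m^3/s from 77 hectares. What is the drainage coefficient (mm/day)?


DC = Q * 86400 / (A * 10000) * 1000
DC = 0.005 * 86400 / (77 * 10000) * 1000
DC = 432000.0000 / 770000

0.5610 mm/day


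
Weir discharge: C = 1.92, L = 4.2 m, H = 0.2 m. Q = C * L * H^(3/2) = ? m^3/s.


Q = C * L * H^(3/2) = 1.92 * 4.2 * 0.2^1.5 = 1.92 * 4.2 * 0.089443

0.7213 m^3/s


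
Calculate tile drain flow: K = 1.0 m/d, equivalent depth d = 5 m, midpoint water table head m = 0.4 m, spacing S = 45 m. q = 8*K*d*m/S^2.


q = 8*K*d*m/S^2
q = 8*1.0*5*0.4/45^2
q = 16.0000 / 2025

0.0079 m/d


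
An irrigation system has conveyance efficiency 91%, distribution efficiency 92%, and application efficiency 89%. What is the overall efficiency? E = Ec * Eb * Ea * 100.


Ec = 0.91, Eb = 0.92, Ea = 0.89
E = 0.91 * 0.92 * 0.89 * 100 = 74.5108%

74.5108 %


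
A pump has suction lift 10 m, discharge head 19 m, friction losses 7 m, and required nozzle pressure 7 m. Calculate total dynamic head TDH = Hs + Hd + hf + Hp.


TDH = Hs + Hd + hf + Hp = 10 + 19 + 7 + 7 = 43

43 m


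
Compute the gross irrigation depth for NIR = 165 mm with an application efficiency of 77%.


Ea = 77% = 0.77
GID = NIR / Ea = 165 / 0.77 = 214.2857 mm

214.2857 mm


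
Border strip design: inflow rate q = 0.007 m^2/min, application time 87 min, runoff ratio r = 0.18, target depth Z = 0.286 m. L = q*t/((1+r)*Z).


L = q*t/((1+r)*Z)
L = 0.007*87/((1+0.18)*0.286)
L = 0.609/0.33748

1.8046 m


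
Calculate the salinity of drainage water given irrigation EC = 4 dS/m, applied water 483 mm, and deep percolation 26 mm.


EC_dw = EC_iw * D_iw / D_dw
EC_dw = 4 * 483 / 26
EC_dw = 1932 / 26

74.3077 dS/m


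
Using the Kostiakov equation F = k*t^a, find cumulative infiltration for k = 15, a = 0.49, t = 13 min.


F = k * t^a = 15 * 13^0.49
F = 15 * 3.514247

52.7137 mm


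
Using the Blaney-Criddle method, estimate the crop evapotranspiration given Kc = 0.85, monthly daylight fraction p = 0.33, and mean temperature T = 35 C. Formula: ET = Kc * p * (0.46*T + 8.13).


ET = Kc * p * (0.46*T + 8.13)
ET = 0.85 * 0.33 * (0.46*35 + 8.13)
ET = 0.85 * 0.33 * 24.2300

6.7965 mm/day


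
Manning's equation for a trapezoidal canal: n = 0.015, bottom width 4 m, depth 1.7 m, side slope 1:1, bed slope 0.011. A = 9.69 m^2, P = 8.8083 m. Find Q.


R = A/P = 9.69/8.8083 = 1.100099
Q = (1/0.015) * 9.69 * 1.100099^(2/3) * 0.011^0.5

72.2021 m^3/s


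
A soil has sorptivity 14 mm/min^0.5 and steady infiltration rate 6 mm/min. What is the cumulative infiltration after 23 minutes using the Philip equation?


F = S*sqrt(t) + A*t
F = 14*sqrt(23) + 6*23
F = 14*4.795832 + 138

205.1416 mm


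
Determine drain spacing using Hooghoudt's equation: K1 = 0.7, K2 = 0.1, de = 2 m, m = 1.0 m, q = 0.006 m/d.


S^2 = 8*K2*de*m/q + 4*K1*m^2/q
S^2 = 8*0.1*2*1.0/0.006 + 4*0.7*1.0^2/0.006
S = sqrt(733.3333)

27.0801 m


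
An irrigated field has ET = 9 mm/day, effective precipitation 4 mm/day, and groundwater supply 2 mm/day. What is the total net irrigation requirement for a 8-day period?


Daily deficit = ET - Pe - GW = 9 - 4 - 2 = 3 mm/day
NIR = 3 * 8 = 24 mm

24.0000 mm


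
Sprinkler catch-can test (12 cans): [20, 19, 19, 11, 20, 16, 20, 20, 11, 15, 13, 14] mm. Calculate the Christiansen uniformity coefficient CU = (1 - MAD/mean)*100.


mean = 16.500000 mm
MAD = 3.166667 mm
CU = (1 - 3.166667/16.500000)*100

80.8081 %


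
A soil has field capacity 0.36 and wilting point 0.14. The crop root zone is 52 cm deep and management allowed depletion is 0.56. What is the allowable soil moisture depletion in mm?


SMD = (FC - PWP) * d * MAD * 10
SMD = (0.36 - 0.14) * 52 * 0.56 * 10
SMD = 0.2200 * 52 * 0.56 * 10

64.0640 mm


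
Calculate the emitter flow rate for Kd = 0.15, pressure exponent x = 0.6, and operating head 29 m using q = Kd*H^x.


q = Kd * H^x = 0.15 * 29^0.6 = 0.15 * 7.541171

1.1312 L/h


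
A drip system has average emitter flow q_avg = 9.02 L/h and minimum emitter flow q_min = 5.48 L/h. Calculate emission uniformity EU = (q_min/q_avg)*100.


EU = (q_min/q_avg)*100 = (5.48/9.02)*100 = 60.7539%

60.7539 %


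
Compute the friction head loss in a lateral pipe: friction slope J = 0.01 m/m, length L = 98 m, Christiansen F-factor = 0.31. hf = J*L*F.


hf = J * L * F = 0.01 * 98 * 0.31 = 0.3038 m

0.3038 m


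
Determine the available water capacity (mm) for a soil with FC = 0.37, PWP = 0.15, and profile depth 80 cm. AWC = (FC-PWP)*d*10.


AWC = (FC - PWP) * d * 10
AWC = (0.37 - 0.15) * 80 * 10
AWC = 0.2200 * 80 * 10

176.0000 mm


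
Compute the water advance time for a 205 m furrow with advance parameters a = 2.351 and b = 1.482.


t = (L/a)^(1/b)
t = (205/2.351)^(1/1.482)
t = 87.196937^(1/1.482)

20.3883 min


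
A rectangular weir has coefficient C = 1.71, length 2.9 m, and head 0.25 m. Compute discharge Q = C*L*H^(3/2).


Q = C * L * H^(3/2) = 1.71 * 2.9 * 0.25^1.5 = 1.71 * 2.9 * 0.125000

0.6199 m^3/s


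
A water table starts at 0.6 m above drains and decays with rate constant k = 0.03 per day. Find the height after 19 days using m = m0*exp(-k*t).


m = m0 * exp(-k*t)
m = 0.6 * exp(-0.03 * 19)
m = 0.6 * exp(-0.5700)

0.3393 m


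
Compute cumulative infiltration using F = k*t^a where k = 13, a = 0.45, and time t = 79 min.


F = k * t^a = 13 * 79^0.45
F = 13 * 7.143848

92.8700 mm


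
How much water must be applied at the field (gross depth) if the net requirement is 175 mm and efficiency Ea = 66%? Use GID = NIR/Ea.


Ea = 66% = 0.66
GID = NIR / Ea = 175 / 0.66 = 265.1515 mm

265.1515 mm


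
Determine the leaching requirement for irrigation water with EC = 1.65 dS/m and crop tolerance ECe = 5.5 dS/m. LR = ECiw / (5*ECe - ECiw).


LR = ECiw / (5*ECe - ECiw)
LR = 1.65 / (5*5.5 - 1.65)
LR = 1.65 / 25.8500

0.0638


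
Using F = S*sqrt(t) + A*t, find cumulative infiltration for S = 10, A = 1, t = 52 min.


F = S*sqrt(t) + A*t
F = 10*sqrt(52) + 1*52
F = 10*7.211103 + 52

124.1110 mm


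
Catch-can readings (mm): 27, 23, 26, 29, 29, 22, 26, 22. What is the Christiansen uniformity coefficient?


mean = 25.500000 mm
MAD = 2.375000 mm
CU = (1 - 2.375000/25.500000)*100

90.6863 %


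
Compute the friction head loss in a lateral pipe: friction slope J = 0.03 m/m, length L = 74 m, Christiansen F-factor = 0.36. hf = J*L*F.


hf = J * L * F = 0.03 * 74 * 0.36 = 0.7992 m

0.7992 m


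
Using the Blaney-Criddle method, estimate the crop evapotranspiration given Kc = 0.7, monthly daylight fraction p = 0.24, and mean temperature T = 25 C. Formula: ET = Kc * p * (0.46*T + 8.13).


ET = Kc * p * (0.46*T + 8.13)
ET = 0.7 * 0.24 * (0.46*25 + 8.13)
ET = 0.7 * 0.24 * 19.6300

3.2978 mm/day


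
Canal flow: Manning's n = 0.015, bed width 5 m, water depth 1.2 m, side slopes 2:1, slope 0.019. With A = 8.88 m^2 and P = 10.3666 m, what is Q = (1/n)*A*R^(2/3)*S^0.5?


R = A/P = 8.88/10.3666 = 0.856597
Q = (1/0.015) * 8.88 * 0.856597^(2/3) * 0.019^0.5

73.6009 m^3/s


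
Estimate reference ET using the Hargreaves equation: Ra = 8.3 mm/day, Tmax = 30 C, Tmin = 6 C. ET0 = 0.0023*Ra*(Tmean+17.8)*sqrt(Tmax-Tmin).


Tmean = (Tmax + Tmin)/2 = (30 + 6)/2 = 18.0
ET0 = 0.0023 * 8.3 * (18.0 + 17.8) * sqrt(30 - 6)
ET0 = 0.0023 * 8.3 * 35.8 * 4.898979

3.3481 mm/day


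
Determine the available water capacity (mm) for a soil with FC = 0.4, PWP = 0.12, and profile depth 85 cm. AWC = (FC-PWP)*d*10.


AWC = (FC - PWP) * d * 10
AWC = (0.4 - 0.12) * 85 * 10
AWC = 0.2800 * 85 * 10

238.0000 mm


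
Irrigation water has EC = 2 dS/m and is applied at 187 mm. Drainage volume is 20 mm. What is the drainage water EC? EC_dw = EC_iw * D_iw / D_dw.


EC_dw = EC_iw * D_iw / D_dw
EC_dw = 2 * 187 / 20
EC_dw = 374 / 20

18.7000 dS/m


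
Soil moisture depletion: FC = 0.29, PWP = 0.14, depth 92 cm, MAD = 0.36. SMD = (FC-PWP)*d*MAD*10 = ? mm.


SMD = (FC - PWP) * d * MAD * 10
SMD = (0.29 - 0.14) * 92 * 0.36 * 10
SMD = 0.1500 * 92 * 0.36 * 10

49.6800 mm


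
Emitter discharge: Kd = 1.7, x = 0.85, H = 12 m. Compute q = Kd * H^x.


q = Kd * H^x = 1.7 * 12^0.85 = 1.7 * 8.266165

14.0525 L/h


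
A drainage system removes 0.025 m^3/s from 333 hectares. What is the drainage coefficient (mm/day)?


DC = Q * 86400 / (A * 10000) * 1000
DC = 0.025 * 86400 / (333 * 10000) * 1000
DC = 2160000.0000 / 3330000

0.6486 mm/day


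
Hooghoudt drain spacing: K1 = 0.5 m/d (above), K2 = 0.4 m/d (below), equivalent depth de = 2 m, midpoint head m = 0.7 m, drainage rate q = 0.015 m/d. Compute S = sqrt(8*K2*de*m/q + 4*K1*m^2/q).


S^2 = 8*K2*de*m/q + 4*K1*m^2/q
S^2 = 8*0.4*2*0.7/0.015 + 4*0.5*0.7^2/0.015
S = sqrt(364.0000)

19.0788 m


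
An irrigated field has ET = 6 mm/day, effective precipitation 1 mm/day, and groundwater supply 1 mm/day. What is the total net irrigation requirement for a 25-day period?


Daily deficit = ET - Pe - GW = 6 - 1 - 1 = 4 mm/day
NIR = 4 * 25 = 100 mm

100.0000 mm


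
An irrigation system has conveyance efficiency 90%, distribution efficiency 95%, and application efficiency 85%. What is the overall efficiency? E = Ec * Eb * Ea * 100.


Ec = 0.9, Eb = 0.95, Ea = 0.85
E = 0.9 * 0.95 * 0.85 * 100 = 72.6750%

72.6750 %


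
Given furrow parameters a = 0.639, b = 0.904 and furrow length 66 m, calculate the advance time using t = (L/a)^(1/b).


t = (L/a)^(1/b)
t = (66/0.639)^(1/0.904)
t = 103.286385^(1/0.904)

169.0144 min


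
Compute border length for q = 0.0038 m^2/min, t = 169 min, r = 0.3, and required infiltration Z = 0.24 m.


L = q*t/((1+r)*Z)
L = 0.0038*169/((1+0.3)*0.24)
L = 0.6422/0.312

2.0583 m


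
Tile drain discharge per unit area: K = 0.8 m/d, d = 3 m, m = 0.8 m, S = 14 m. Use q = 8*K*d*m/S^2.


q = 8*K*d*m/S^2
q = 8*0.8*3*0.8/14^2
q = 15.3600 / 196

0.0784 m/d


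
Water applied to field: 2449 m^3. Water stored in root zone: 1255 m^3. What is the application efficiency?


Ea = V_root / V_field * 100 = 1255 / 2449 * 100 = 51.2454%

51.2454 %


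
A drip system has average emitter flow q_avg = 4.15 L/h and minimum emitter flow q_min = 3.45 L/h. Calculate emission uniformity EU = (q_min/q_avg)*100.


EU = (q_min/q_avg)*100 = (3.45/4.15)*100 = 83.1325%

83.1325 %


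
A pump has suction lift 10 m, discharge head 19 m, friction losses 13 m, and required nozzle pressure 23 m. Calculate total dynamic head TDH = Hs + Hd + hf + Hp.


TDH = Hs + Hd + hf + Hp = 10 + 19 + 13 + 23 = 65

65 m


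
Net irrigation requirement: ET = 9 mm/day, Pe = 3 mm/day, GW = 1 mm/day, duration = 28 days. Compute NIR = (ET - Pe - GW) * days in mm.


Daily deficit = ET - Pe - GW = 9 - 3 - 1 = 5 mm/day
NIR = 5 * 28 = 140 mm

140.0000 mm


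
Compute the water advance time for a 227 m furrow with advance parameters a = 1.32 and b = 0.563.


t = (L/a)^(1/b)
t = (227/1.32)^(1/0.563)
t = 171.969697^(1/0.563)

9345.6030 min


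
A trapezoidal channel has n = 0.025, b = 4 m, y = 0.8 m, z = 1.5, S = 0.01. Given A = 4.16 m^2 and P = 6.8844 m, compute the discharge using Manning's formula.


R = A/P = 4.16/6.8844 = 0.604265
Q = (1/0.025) * 4.16 * 0.604265^(2/3) * 0.01^0.5

11.8934 m^3/s


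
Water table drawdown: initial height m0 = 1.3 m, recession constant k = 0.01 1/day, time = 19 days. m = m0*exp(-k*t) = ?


m = m0 * exp(-k*t)
m = 1.3 * exp(-0.01 * 19)
m = 1.3 * exp(-0.1900)

1.0750 m


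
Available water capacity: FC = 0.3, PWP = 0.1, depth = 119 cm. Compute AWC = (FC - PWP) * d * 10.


AWC = (FC - PWP) * d * 10
AWC = (0.3 - 0.1) * 119 * 10
AWC = 0.2000 * 119 * 10

238.0000 mm


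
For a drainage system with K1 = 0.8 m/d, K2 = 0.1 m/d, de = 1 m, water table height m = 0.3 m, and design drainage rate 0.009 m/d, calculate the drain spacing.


S^2 = 8*K2*de*m/q + 4*K1*m^2/q
S^2 = 8*0.1*1*0.3/0.009 + 4*0.8*0.3^2/0.009
S = sqrt(58.6667)

7.6594 m


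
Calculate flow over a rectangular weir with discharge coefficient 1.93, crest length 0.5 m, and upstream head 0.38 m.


Q = C * L * H^(3/2) = 1.93 * 0.5 * 0.38^1.5 = 1.93 * 0.5 * 0.234248

0.2260 m^3/s


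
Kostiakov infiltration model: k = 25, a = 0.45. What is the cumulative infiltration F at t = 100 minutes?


F = k * t^a = 25 * 100^0.45
F = 25 * 7.943282

198.5821 mm


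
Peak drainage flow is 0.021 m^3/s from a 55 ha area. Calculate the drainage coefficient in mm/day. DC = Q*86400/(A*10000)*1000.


DC = Q * 86400 / (A * 10000) * 1000
DC = 0.021 * 86400 / (55 * 10000) * 1000
DC = 1814400.0000 / 550000

3.2989 mm/day


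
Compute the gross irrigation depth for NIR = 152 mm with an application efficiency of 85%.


Ea = 85% = 0.85
GID = NIR / Ea = 152 / 0.85 = 178.8235 mm

178.8235 mm


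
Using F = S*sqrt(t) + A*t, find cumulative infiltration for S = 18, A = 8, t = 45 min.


F = S*sqrt(t) + A*t
F = 18*sqrt(45) + 8*45
F = 18*6.708204 + 360

480.7477 mm


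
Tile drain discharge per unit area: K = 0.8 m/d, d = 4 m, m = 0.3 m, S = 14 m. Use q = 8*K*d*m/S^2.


q = 8*K*d*m/S^2
q = 8*0.8*4*0.3/14^2
q = 7.6800 / 196

0.0392 m/d


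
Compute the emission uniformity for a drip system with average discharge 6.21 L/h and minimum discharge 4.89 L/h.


EU = (q_min/q_avg)*100 = (4.89/6.21)*100 = 78.7440%

78.7440 %


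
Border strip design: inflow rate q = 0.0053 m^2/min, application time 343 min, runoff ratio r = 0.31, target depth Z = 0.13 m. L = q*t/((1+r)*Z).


L = q*t/((1+r)*Z)
L = 0.0053*343/((1+0.31)*0.13)
L = 1.8179/0.1703

10.6747 m


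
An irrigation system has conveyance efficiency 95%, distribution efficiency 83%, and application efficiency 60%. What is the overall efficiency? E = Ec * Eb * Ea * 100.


Ec = 0.95, Eb = 0.83, Ea = 0.6
E = 0.95 * 0.83 * 0.6 * 100 = 47.3100%

47.3100 %


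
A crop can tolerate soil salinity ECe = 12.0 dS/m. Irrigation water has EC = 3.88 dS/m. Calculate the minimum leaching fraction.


LR = ECiw / (5*ECe - ECiw)
LR = 3.88 / (5*12.0 - 3.88)
LR = 3.88 / 56.1200

0.0691


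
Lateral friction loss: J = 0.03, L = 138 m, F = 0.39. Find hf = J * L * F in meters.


hf = J * L * F = 0.03 * 138 * 0.39 = 1.6146 m

1.6146 m


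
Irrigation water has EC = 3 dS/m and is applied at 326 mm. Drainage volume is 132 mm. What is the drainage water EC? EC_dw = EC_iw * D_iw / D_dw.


EC_dw = EC_iw * D_iw / D_dw
EC_dw = 3 * 326 / 132
EC_dw = 978 / 132

7.4091 dS/m


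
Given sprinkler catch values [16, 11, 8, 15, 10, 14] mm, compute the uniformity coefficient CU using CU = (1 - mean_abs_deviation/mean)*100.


mean = 12.333333 mm
MAD = 2.666667 mm
CU = (1 - 2.666667/12.333333)*100

78.3784 %


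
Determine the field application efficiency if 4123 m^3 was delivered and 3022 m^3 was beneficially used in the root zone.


Ea = V_root / V_field * 100 = 3022 / 4123 * 100 = 73.2961%

73.2961 %


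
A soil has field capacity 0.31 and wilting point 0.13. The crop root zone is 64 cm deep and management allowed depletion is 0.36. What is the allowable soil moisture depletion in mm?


SMD = (FC - PWP) * d * MAD * 10
SMD = (0.31 - 0.13) * 64 * 0.36 * 10
SMD = 0.1800 * 64 * 0.36 * 10

41.4720 mm


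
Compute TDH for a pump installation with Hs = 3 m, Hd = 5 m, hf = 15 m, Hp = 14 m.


TDH = Hs + Hd + hf + Hp = 3 + 5 + 15 + 14 = 37

37 m


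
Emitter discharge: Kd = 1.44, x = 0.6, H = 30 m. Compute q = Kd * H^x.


q = Kd * H^x = 1.44 * 30^0.6 = 1.44 * 7.696136

11.0824 L/h


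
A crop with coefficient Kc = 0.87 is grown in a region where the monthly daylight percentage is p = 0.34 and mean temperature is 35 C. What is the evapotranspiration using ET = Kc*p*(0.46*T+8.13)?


ET = Kc * p * (0.46*T + 8.13)
ET = 0.87 * 0.34 * (0.46*35 + 8.13)
ET = 0.87 * 0.34 * 24.2300

7.1672 mm/day


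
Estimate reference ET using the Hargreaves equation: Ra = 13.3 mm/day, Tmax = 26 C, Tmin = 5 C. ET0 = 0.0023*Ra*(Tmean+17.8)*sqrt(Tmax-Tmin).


Tmean = (Tmax + Tmin)/2 = (26 + 5)/2 = 15.5
ET0 = 0.0023 * 13.3 * (15.5 + 17.8) * sqrt(26 - 5)
ET0 = 0.0023 * 13.3 * 33.3 * 4.582576

4.6680 mm/day


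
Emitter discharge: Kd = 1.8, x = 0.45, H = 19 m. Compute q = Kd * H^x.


q = Kd * H^x = 1.8 * 19^0.45 = 1.8 * 3.762176

6.7719 L/h


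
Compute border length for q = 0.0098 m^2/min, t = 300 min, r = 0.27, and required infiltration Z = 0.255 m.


L = q*t/((1+r)*Z)
L = 0.0098*300/((1+0.27)*0.255)
L = 2.94/0.32385

9.0783 m


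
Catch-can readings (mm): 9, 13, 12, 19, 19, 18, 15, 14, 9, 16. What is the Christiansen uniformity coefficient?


mean = 14.400000 mm
MAD = 3.000000 mm
CU = (1 - 3.000000/14.400000)*100

79.1667 %


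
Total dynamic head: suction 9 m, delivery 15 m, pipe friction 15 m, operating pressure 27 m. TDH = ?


TDH = Hs + Hd + hf + Hp = 9 + 15 + 15 + 27 = 66

66 m


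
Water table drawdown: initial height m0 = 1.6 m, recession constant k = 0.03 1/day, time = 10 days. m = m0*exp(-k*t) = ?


m = m0 * exp(-k*t)
m = 1.6 * exp(-0.03 * 10)
m = 1.6 * exp(-0.3000)

1.1853 m


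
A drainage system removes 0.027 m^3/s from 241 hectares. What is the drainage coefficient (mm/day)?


DC = Q * 86400 / (A * 10000) * 1000
DC = 0.027 * 86400 / (241 * 10000) * 1000
DC = 2332800.0000 / 2410000

0.9680 mm/day


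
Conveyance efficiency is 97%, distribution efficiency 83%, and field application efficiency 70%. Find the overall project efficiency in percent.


Ec = 0.97, Eb = 0.83, Ea = 0.7
E = 0.97 * 0.83 * 0.7 * 100 = 56.3570%

56.3570 %


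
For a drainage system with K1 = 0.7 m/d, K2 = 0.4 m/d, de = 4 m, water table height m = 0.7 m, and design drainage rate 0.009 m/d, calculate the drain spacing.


S^2 = 8*K2*de*m/q + 4*K1*m^2/q
S^2 = 8*0.4*4*0.7/0.009 + 4*0.7*0.7^2/0.009
S = sqrt(1148.0000)

33.8821 m


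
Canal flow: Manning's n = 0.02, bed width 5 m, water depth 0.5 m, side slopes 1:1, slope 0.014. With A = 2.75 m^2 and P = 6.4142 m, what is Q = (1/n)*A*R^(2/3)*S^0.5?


R = A/P = 2.75/6.4142 = 0.428736
Q = (1/0.02) * 2.75 * 0.428736^(2/3) * 0.014^0.5

9.2504 m^3/s


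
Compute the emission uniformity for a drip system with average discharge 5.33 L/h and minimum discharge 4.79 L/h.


EU = (q_min/q_avg)*100 = (4.79/5.33)*100 = 89.8687%

89.8687 %


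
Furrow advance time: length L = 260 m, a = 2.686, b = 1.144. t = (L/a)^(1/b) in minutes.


t = (L/a)^(1/b)
t = (260/2.686)^(1/1.144)
t = 96.798213^(1/1.144)

54.4375 min


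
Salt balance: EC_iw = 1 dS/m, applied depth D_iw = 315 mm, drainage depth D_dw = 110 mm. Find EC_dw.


EC_dw = EC_iw * D_iw / D_dw
EC_dw = 1 * 315 / 110
EC_dw = 315 / 110

2.8636 dS/m


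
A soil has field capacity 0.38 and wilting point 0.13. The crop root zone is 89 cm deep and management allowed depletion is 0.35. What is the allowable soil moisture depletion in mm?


SMD = (FC - PWP) * d * MAD * 10
SMD = (0.38 - 0.13) * 89 * 0.35 * 10
SMD = 0.2500 * 89 * 0.35 * 10

77.8750 mm


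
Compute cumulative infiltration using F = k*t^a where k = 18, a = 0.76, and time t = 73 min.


F = k * t^a = 18 * 73^0.76
F = 18 * 26.069060

469.2431 mm


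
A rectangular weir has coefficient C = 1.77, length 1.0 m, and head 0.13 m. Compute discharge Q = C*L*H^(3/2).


Q = C * L * H^(3/2) = 1.77 * 1.0 * 0.13^1.5 = 1.77 * 1.0 * 0.046872

0.0830 m^3/s
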